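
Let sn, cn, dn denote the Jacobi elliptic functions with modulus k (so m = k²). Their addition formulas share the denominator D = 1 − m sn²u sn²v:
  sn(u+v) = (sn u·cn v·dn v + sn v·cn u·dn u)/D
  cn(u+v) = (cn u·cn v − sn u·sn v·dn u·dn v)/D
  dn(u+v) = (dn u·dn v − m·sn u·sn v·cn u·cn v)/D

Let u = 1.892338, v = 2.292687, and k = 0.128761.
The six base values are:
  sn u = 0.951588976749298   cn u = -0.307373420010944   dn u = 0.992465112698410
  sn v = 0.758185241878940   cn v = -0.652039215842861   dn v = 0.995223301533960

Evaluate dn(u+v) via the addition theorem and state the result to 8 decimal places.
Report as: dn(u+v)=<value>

dn(u+v)=0.99390459

m = k² = 0.016579395121
D = 1 − m·sn²u·sn²v = 0.9913698540577668
dn(u+v) = (dn u·dn v − m·sn u·sn v·cn u·cn v)/D = 0.9853270451129937/0.9913698540577668 = 0.9939045867492951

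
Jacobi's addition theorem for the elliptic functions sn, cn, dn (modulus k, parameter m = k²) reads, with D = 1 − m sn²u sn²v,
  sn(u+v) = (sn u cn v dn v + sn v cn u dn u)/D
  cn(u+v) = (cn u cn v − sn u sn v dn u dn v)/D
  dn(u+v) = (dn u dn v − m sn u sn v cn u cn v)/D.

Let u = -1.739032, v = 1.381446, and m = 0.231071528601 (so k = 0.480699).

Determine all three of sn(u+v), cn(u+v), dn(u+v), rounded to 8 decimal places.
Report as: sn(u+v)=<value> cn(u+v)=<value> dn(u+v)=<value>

sn u = -0.9984548159978704, cn u = -0.05556959969856443, dn u = 0.8772924345694432
sn v = 0.9666922280919964, cn v = 0.2559416655148818, dn v = 0.8854744911126036
m = k² = 0.231071528601
D = 1 − m·sn²u·sn²v = 0.7847318772313198
sn(u+v) = (sn u·cn v·dn v + sn v·cn u·dn u)/D = -0.2734066404938522/0.7847318772313198 = -0.3484077153313585
cn(u+v) = (cn u·cn v − sn u·sn v·dn u·dn v)/D = 0.7355630007530671/0.7847318772313198 = 0.9373430876139126
dn(u+v) = (dn u·dn v − m·sn u·sn v·cn u·cn v)/D = 0.7736480124440274/0.7847318772313198 = 0.9858756027263754

sn(u+v)=-0.34840772 cn(u+v)=0.93734309 dn(u+v)=0.98587560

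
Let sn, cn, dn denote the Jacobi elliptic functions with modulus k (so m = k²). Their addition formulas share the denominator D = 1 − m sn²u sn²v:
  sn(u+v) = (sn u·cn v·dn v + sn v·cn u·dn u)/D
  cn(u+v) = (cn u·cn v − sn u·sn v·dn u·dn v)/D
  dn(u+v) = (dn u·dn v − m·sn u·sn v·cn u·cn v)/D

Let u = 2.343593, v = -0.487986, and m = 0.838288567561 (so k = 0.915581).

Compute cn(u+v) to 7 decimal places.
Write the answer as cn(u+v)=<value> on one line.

sn u = 0.9999906117010425, cn u = 0.004333187022834784, dn u = 0.4021531705364052
sn v = -0.4552303124869726, cn v = 0.8903737207448416, dn v = 0.9089981147720131
m = k² = 0.838288567561
D = 1 − m·sn²u·sn²v = 0.8262808345599289
cn(u+v) = (cn u·cn v − sn u·sn v·dn u·dn v)/D = 0.1702689813531498/0.8262808345599289 = 0.2060667199715866

cn(u+v)=0.2060667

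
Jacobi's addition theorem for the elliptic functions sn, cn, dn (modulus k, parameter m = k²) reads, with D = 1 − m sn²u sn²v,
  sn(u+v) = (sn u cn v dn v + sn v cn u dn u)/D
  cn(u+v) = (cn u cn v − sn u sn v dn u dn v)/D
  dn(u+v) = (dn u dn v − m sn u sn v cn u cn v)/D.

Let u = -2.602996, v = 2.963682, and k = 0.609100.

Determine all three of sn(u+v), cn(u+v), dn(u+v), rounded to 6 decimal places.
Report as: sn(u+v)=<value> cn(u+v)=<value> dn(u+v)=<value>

sn(u+v)=0.350275 cn(u+v)=0.936647 dn(u+v)=0.976975

sn u = -0.7664548207562402, cn u = -0.6422982233663111, dn u = 0.8843377686882165
sn v = 0.5162122742244053, cn v = -0.8564606750692453, dn v = 0.9492823524277169
m = k² = 0.37100281
D = 1 − m·sn²u·sn²v = 0.9419226257974109
sn(u+v) = (sn u·cn v·dn v + sn v·cn u·dn u)/D = 0.329932401436321/0.9419226257974109 = 0.3502754816585996
cn(u+v) = (cn u·cn v − sn u·sn v·dn u·dn v)/D = 0.8822487424029301/0.9419226257974109 = 0.9366467247307472
dn(u+v) = (dn u·dn v − m·sn u·sn v·cn u·cn v)/D = 0.9202350664881438/0.9419226257974109 = 0.9769752220455402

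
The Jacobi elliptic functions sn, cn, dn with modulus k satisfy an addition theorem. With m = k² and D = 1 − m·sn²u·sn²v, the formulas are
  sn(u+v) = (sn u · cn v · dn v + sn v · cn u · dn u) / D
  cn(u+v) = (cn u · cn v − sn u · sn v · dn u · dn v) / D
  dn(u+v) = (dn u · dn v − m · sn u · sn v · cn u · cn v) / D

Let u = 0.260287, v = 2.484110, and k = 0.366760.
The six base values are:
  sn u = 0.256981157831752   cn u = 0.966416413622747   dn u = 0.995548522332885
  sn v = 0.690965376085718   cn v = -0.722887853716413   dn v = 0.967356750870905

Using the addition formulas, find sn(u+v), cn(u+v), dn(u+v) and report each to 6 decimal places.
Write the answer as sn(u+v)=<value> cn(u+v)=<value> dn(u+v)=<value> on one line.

sn(u+v)=0.487149 cn(u+v)=-0.873319 dn(u+v)=0.983910

m = k² = 0.1345128976
D = 1 − m·sn²u·sn²v = 0.9957588946318688
sn(u+v) = (sn u·cn v·dn v + sn v·cn u·dn u)/D = 0.4850832923942886/0.9957588946318688 = 0.4871493440926013
cn(u+v) = (cn u·cn v − sn u·sn v·dn u·dn v)/D = -0.8696148432946613/0.9957588946318688 = -0.8733186798358022
dn(u+v) = (dn u·dn v − m·sn u·sn v·cn u·cn v)/D = 0.979736756064126/0.9957588946318688 = 0.9839096204371178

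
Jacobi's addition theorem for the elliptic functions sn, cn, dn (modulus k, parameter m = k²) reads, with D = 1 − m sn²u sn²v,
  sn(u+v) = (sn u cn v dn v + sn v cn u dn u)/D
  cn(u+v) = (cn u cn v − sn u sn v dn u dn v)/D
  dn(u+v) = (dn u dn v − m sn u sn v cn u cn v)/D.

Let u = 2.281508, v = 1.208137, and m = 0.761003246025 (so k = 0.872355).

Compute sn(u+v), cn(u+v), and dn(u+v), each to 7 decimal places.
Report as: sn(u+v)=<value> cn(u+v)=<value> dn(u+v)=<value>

sn(u+v)=0.7133722 cn(u+v)=-0.7007853 dn(u+v)=0.7827679

sn u = 0.998684198426526, cn u = -0.05128227581891414, dn u = 0.4909155680577363
sn v = 0.8633422332261684, cn v = 0.5046188545110579, dn v = 0.6578592279971947
m = k² = 0.761003246025
D = 1 − m·sn²u·sn²v = 0.4342704830018167
sn(u+v) = (sn u·cn v·dn v + sn v·cn u·dn u)/D = 0.3097964940993852/0.4342704830018167 = 0.7133722097757429
cn(u+v) = (cn u·cn v − sn u·sn v·dn u·dn v)/D = -0.3043303873266039/0.4342704830018167 = -0.7007853382596367
dn(u+v) = (dn u·dn v − m·sn u·sn v·cn u·cn v)/D = 0.3399329750267475/0.4342704830018167 = 0.7827678562839957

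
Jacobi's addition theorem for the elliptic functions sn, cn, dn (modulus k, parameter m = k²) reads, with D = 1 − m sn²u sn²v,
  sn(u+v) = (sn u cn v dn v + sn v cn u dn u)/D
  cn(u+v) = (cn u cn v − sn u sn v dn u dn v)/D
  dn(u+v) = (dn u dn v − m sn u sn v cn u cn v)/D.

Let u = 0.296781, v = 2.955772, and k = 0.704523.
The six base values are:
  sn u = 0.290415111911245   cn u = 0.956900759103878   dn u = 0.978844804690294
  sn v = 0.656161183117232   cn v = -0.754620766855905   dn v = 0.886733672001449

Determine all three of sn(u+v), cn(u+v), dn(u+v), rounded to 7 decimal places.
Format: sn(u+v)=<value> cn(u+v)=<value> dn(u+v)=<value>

sn(u+v)=0.4279815 cn(u+v)=-0.9037875 dn(u+v)=0.9534590

m = k² = 0.496352657529
D = 1 − m·sn²u·sn²v = 0.9819760553823913
sn(u+v) = (sn u·cn v·dn v + sn v·cn u·dn u)/D = 0.4202675984032839/0.9819760553823913 = 0.4279815134999677
cn(u+v) = (cn u·cn v − sn u·sn v·dn u·dn v)/D = -0.8874976727162147/0.9819760553823913 = -0.9037874883523654
dn(u+v) = (dn u·dn v − m·sn u·sn v·cn u·cn v)/D = 0.9362738688775491/0.9819760553823913 = 0.9534589603745018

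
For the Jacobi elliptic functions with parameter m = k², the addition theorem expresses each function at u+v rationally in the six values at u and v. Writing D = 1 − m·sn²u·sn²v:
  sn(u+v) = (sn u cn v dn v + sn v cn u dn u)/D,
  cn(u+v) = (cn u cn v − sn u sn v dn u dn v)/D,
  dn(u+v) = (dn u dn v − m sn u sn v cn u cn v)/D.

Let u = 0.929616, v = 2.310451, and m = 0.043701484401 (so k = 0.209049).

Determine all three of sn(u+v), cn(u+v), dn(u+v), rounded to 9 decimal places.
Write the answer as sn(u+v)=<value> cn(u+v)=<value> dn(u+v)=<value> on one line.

sn(u+v)=-0.063236987 cn(u+v)=-0.997998539 dn(u+v)=0.999912617

sn u = 0.7984400947072881, cn u = 0.6020742605059751, dn u = 0.9859716101020591
sn v = 0.7593177582086495, cn v = -0.6507200181867705, dn v = 0.9873212856193476
m = k² = 0.043701484401
D = 1 − m·sn²u·sn²v = 0.9839369512451106
sn(u+v) = (sn u·cn v·dn v + sn v·cn u·dn u)/D = -0.0622212086362753/0.9839369512451106 = -0.06323698744877734
cn(u+v) = (cn u·cn v − sn u·sn v·dn u·dn v)/D = -0.9819676395998822/0.9839369512451106 = -0.9979985387857054
dn(u+v) = (dn u·dn v − m·sn u·sn v·cn u·cn v)/D = 0.9838509717711084/0.9839369512451106 = 0.99991261688679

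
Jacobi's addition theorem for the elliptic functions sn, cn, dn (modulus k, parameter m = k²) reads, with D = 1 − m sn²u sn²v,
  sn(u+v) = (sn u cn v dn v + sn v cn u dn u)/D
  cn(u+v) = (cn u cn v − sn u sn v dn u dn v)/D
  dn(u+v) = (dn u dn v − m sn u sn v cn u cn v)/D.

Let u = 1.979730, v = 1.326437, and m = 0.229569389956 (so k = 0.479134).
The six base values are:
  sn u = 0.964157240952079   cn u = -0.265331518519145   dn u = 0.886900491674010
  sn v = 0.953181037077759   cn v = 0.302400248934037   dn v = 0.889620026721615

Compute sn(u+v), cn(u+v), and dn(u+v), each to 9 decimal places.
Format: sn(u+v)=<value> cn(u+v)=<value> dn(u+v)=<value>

m = k² = 0.229569389956
D = 1 − m·sn²u·sn²v = 0.8061077269224379
sn(u+v) = (sn u·cn v·dn v + sn v·cn u·dn u)/D = 0.03507375966605099/0.8061077269224379 = 0.04351001546648829
cn(u+v) = (cn u·cn v − sn u·sn v·dn u·dn v)/D = -0.8053443355403624/0.8061077269224379 = -0.999052990863901
dn(u+v) = (dn u·dn v − m·sn u·sn v·cn u·cn v)/D = 0.8059325395745517/0.8061077269224379 = 0.9997826750172027

sn(u+v)=0.043510015 cn(u+v)=-0.999052991 dn(u+v)=0.999782675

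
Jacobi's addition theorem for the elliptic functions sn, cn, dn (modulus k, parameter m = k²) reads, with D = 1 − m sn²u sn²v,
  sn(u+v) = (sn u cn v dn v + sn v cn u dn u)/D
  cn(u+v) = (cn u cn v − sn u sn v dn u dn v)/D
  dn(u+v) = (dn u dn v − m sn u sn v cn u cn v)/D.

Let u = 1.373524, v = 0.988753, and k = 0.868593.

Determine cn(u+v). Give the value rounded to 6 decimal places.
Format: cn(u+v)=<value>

cn(u+v)=-0.098290

sn u = 0.9120617836560064, cn u = 0.4100528048852053, dn u = 0.6102479447156171
sn v = 0.7770819262534541, cn v = 0.6293994597155461, dn v = 0.7378470741631457
m = k² = 0.754453799649
D = 1 − m·sn²u·sn²v = 0.6210213157660396
cn(u+v) = (cn u·cn v − sn u·sn v·dn u·dn v)/D = -0.06104013463082124/0.6210213157660396 = -0.09828991868906669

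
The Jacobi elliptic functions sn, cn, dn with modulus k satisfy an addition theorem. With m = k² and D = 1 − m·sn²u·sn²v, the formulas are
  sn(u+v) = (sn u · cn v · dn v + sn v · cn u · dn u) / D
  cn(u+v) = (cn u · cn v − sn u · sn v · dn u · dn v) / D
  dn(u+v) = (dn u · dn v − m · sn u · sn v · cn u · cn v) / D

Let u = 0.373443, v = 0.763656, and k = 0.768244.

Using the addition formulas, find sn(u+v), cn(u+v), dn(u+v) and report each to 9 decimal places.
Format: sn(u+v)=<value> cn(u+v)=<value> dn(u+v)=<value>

sn(u+v)=0.855288123 cn(u+v)=0.518152705 dn(u+v)=0.753829593

sn u = 0.3601971014695769, cn u = 0.9328762233506197, dn u = 0.9609508052061434
sn v = 0.6631766751085777, cn v = 0.7484628899230288, dn v = 0.8604816090628809
m = k² = 0.590198843536
D = 1 − m·sn²u·sn²v = 0.966322699844473
sn(u+v) = (sn u·cn v·dn v + sn v·cn u·dn u)/D = 0.8264843284298276/0.966322699844473 = 0.8552881232768804
cn(u+v) = (cn u·cn v − sn u·sn v·dn u·dn v)/D = 0.5007027212774147/0.966322699844473 = 0.5181527054657843
dn(u+v) = (dn u·dn v − m·sn u·sn v·cn u·cn v)/D = 0.7284426479045726/0.966322699844473 = 0.7538295933871919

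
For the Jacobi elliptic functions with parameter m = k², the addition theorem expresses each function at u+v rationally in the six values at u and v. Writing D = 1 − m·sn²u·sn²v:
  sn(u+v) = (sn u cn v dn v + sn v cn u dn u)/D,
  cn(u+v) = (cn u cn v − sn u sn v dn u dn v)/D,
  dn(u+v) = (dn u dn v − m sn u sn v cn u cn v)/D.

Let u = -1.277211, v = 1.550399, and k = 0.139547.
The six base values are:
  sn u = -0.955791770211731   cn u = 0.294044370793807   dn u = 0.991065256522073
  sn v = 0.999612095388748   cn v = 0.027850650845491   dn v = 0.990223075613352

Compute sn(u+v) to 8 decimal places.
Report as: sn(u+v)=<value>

m = k² = 0.019473365209
D = 1 − m·sn²u·sn²v = 0.9822241413885636
sn(u+v) = (sn u·cn v·dn v + sn v·cn u·dn u)/D = 0.2649449509210497/0.9822241413885636 = 0.2697398076028745

sn(u+v)=0.26973981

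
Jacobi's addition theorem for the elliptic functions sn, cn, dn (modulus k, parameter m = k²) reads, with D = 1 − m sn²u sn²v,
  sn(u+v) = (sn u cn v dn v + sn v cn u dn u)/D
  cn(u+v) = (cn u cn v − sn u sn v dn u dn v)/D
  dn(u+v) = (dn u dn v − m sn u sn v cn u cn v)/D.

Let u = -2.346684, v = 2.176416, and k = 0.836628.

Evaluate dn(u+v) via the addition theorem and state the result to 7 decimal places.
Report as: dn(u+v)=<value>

sn u = -0.9887800239567773, cn u = -0.1493789283133161, dn u = 0.5618471667372642
sn v = 0.9984623098720549, cn v = -0.05543478840007141, dn v = 0.5497313307150482
m = k² = 0.699946410384
D = 1 − m·sn²u·sn²v = 0.3177751887693491
dn(u+v) = (dn u·dn v − m·sn u·sn v·cn u·cn v)/D = 0.3145872545414336/0.3177751887693491 = 0.9899679574095717

dn(u+v)=0.9899680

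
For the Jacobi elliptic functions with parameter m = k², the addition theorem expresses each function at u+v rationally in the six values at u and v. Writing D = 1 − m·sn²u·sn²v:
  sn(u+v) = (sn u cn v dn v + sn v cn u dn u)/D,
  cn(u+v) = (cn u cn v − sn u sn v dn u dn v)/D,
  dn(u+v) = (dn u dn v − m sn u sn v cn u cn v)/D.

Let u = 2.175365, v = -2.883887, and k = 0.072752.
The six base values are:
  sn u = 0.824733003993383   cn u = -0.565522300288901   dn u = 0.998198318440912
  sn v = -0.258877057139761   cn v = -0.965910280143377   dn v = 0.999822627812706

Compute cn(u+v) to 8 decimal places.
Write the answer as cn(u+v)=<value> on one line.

m = k² = 0.005292853504
D = 1 − m·sn²u·sn²v = 0.999758729764267
cn(u+v) = (cn u·cn v − sn u·sn v·dn u·dn v)/D = 0.7593257879408768/0.999758729764267 = 0.7595090348647599

cn(u+v)=0.75950903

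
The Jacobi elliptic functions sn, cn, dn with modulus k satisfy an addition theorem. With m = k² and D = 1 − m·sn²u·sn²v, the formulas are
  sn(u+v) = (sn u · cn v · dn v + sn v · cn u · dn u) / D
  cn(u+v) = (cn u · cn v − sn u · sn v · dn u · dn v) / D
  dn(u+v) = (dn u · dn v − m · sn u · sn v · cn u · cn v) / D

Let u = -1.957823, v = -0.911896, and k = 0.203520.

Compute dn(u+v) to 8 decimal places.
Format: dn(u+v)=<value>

sn u = -0.9348522375687919, cn u = -0.3550370317482715, dn u = 0.981733519548093
sn v = -0.7879476909705474, cn v = 0.6157421832992952, dn v = 0.9870580892971551
m = k² = 0.0414203904
D = 1 − m·sn²u·sn²v = 0.9775252481105343
dn(u+v) = (dn u·dn v − m·sn u·sn v·cn u·cn v)/D = 0.9756980315762855/0.9775252481105343 = 0.9981307730539127

dn(u+v)=0.99813077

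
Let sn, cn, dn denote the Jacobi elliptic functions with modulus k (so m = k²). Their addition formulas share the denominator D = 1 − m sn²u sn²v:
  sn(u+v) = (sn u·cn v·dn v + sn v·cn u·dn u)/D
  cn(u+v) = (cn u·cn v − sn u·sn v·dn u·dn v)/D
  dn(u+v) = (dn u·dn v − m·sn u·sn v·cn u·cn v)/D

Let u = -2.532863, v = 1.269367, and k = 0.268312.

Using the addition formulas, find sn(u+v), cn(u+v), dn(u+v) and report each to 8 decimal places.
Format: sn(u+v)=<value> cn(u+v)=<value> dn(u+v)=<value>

sn u = -0.6166022748209878, cn u = -0.7872748152237458, dn u = 0.9862195568262675
sn v = 0.9494922347118175, cn v = 0.3137905292101067, dn v = 0.9670042712585121
m = k² = 0.071991329344
D = 1 − m·sn²u·sn²v = 0.9753240845879371
sn(u+v) = (sn u·cn v·dn v + sn v·cn u·dn u)/D = -0.9243100963839847/0.9753240845879371 = -0.9476953465929172
cn(u+v) = (cn u·cn v − sn u·sn v·dn u·dn v)/D = 0.3113003625117168/0.9753240845879371 = 0.3191763306483276
dn(u+v) = (dn u·dn v − m·sn u·sn v·cn u·cn v)/D = 0.9432663137401586/0.9753240845879371 = 0.9671311604477372

sn(u+v)=-0.94769535 cn(u+v)=0.31917633 dn(u+v)=0.96713116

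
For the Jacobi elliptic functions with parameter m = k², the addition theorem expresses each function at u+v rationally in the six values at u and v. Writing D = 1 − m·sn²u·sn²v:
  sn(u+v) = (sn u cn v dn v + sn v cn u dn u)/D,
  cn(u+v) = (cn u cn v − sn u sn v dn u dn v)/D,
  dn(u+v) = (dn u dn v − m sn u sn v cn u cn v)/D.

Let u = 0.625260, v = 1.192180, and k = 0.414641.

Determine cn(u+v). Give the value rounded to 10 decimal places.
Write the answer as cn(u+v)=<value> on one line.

cn(u+v)=-0.1557390646

sn u = 0.5800566233071649, cn u = 0.8145761558979552, dn u = 0.970645357740601
sn v = 0.9150808344240945, cn v = 0.4032704631754016, dn v = 0.9252204335261341
m = k² = 0.171927158881
D = 1 − m·sn²u·sn²v = 0.9515599942855583
cn(u+v) = (cn u·cn v − sn u·sn v·dn u·dn v)/D = -0.1481950634646828/0.9515599942855583 = -0.1557390646461018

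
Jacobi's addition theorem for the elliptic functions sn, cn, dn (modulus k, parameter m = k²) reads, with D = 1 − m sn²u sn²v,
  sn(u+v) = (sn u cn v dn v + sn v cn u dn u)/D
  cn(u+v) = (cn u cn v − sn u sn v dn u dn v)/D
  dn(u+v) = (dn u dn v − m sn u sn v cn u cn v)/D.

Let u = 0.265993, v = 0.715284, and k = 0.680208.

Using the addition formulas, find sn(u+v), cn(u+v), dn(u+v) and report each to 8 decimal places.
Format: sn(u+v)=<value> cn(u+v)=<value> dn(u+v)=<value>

sn(u+v)=0.79658995 cn(u+v)=0.60452001 dn(u+v)=0.84047723

sn u = 0.2614887985742312, cn u = 0.9652065106598718, dn u = 0.9840545773325177
sn v = 0.6365337008768743, cn v = 0.7712488882636978, dn v = 0.9014057777027144
m = k² = 0.462682923264
D = 1 − m·sn²u·sn²v = 0.9871816403005341
sn(u+v) = (sn u·cn v·dn v + sn v·cn u·dn u)/D = 0.7863789783621266/0.9871816403005341 = 0.7965899549374968
cn(u+v) = (cn u·cn v − sn u·sn v·dn u·dn v)/D = 0.5967710560479547/0.9871816403005341 = 0.6045200109944061
dn(u+v) = (dn u·dn v − m·sn u·sn v·cn u·cn v)/D = 0.8297036941207083/0.9871816403005341 = 0.8404772336204675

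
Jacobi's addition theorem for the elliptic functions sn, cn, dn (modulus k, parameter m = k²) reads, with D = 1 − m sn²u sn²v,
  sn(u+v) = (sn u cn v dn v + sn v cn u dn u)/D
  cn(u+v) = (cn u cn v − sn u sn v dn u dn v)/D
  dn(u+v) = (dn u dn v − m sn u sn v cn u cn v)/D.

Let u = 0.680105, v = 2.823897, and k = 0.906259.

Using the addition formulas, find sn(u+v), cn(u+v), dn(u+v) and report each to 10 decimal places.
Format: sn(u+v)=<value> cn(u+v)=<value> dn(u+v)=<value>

sn u = 0.5982647777124808, cn u = 0.8012984810597334, dn u = 0.8402605363179701
sn v = 0.974621706513722, cn v = -0.2238582792578384, dn v = 0.4688841162841021
m = k² = 0.821305375081
D = 1 − m·sn²u·sn²v = 0.720768959781122
sn(u+v) = (sn u·cn v·dn v + sn v·cn u·dn u)/D = 0.5934162796455821/0.720768959781122 = 0.8233099824745318
cn(u+v) = (cn u·cn v − sn u·sn v·dn u·dn v)/D = -0.4091026917970072/0.720768959781122 = -0.5675919949733137
dn(u+v) = (dn u·dn v − m·sn u·sn v·cn u·cn v)/D = 0.4798864995647701/0.720768959781122 = 0.6657979551595821

sn(u+v)=0.8233099825 cn(u+v)=-0.5675919950 dn(u+v)=0.6657979552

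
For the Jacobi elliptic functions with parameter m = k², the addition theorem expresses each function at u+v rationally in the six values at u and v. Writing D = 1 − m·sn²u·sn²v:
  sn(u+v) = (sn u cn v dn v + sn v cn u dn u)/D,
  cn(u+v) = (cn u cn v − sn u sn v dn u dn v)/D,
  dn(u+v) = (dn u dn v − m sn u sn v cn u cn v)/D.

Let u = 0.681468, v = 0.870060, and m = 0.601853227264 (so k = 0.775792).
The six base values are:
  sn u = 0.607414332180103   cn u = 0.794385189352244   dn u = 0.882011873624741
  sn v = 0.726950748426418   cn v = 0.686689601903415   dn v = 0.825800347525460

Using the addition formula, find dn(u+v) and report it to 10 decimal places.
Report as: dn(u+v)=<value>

dn(u+v)=0.6609589998

m = k² = 0.601853227264
D = 1 − m·sn²u·sn²v = 0.8826533651704147
dn(u+v) = (dn u·dn v − m·sn u·sn v·cn u·cn v)/D = 0.5833976853702068/0.8826533651704147 = 0.6609589997513573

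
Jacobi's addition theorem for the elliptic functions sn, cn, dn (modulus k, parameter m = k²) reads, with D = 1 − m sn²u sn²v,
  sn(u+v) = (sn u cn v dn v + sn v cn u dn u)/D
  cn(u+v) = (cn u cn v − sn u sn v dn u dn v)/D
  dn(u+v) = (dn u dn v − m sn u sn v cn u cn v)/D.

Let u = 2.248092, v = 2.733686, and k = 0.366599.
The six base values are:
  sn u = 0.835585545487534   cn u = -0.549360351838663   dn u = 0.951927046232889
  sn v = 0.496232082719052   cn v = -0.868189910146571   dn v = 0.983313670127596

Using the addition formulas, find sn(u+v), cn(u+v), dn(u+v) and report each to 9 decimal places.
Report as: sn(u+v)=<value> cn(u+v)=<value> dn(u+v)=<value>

sn(u+v)=-0.995857727 cn(u+v)=0.090925181 dn(u+v)=0.930975976

m = k² = 0.134394826801
D = 1 − m·sn²u·sn²v = 0.976893505280716
sn(u+v) = (sn u·cn v·dn v + sn v·cn u·dn u)/D = -0.9728469452146903/0.976893505280716 = -0.9958577265135335
cn(u+v) = (cn u·cn v − sn u·sn v·dn u·dn v)/D = 0.08882421880371118/0.976893505280716 = 0.09092518101877136
dn(u+v) = (dn u·dn v − m·sn u·sn v·cn u·cn v)/D = 0.9094643842965651/0.976893505280716 = 0.9309759757643442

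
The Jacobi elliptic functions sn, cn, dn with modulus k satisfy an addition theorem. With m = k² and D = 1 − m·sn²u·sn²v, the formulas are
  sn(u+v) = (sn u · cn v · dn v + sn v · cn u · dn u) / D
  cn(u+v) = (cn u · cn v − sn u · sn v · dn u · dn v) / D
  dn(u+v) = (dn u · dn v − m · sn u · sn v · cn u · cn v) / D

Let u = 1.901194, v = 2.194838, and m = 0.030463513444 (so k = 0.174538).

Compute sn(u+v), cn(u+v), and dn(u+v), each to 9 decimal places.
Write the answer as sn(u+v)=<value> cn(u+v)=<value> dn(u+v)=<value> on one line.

sn u = 0.951260458794033, cn u = -0.3083886177130504, dn u = 0.9861205172346813
sn v = 0.8233301136375254, cn v = -0.5675627929820802, dn v = 0.9896209490069289
m = k² = 0.030463513444
D = 1 − m·sn²u·sn²v = 0.9813135466860652
sn(u+v) = (sn u·cn v·dn v + sn v·cn u·dn u)/D = -0.7846779495426494/0.9813135466860652 = -0.7996200115575068
cn(u+v) = (cn u·cn v − sn u·sn v·dn u·dn v)/D = -0.5892849840366947/0.9813135466860652 = -0.6005063172996373
dn(u+v) = (dn u·dn v − m·sn u·sn v·cn u·cn v)/D = 0.9717094720727141/0.9813135466860652 = 0.9902130418500953

sn(u+v)=-0.799620012 cn(u+v)=-0.600506317 dn(u+v)=0.990213042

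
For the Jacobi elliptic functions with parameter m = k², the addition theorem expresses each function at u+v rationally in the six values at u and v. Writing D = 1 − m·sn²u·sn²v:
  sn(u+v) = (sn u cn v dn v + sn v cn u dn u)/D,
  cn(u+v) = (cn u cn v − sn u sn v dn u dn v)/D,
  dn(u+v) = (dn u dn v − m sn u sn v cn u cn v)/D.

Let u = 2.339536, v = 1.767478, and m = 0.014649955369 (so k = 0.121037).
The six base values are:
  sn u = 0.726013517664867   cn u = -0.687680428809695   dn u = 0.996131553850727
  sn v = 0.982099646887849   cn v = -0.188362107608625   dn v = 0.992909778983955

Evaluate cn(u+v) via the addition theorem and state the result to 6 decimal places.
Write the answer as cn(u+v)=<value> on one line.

cn(u+v)=-0.580010

m = k² = 0.014649955369
D = 1 − m·sn²u·sn²v = 0.9925520487518358
cn(u+v) = (cn u·cn v − sn u·sn v·dn u·dn v)/D = -0.5756905183751726/0.9925520487518358 = -0.5800104076145134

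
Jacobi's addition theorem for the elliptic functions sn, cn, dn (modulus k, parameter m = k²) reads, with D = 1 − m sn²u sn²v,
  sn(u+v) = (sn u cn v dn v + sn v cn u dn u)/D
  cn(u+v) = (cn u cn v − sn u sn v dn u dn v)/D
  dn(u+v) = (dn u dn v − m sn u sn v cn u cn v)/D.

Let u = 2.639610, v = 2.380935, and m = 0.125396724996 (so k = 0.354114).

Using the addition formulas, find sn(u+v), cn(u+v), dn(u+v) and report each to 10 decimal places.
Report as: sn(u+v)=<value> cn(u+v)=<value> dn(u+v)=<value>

sn u = 0.5677160605372347, cn u = -0.8232244375673519, dn u = 0.9795838117561143
sn v = 0.7546229504683648, cn v = -0.6561586718366373, dn v = 0.9636348416175949
m = k² = 0.125396724996
D = 1 − m·sn²u·sn²v = 0.9769851274767288
sn(u+v) = (sn u·cn v·dn v + sn v·cn u·dn u)/D = -0.9675063918118962/0.9769851274767288 = -0.9902979734304519
cn(u+v) = (cn u·cn v − sn u·sn v·dn u·dn v)/D = 0.1357620017304018/0.9769851274767288 = 0.138960151912482
dn(u+v) = (dn u·dn v − m·sn u·sn v·cn u·cn v)/D = 0.9149426212704821/0.9769851274767288 = 0.9364959563238341

sn(u+v)=-0.9902979734 cn(u+v)=0.1389601519 dn(u+v)=0.9364959563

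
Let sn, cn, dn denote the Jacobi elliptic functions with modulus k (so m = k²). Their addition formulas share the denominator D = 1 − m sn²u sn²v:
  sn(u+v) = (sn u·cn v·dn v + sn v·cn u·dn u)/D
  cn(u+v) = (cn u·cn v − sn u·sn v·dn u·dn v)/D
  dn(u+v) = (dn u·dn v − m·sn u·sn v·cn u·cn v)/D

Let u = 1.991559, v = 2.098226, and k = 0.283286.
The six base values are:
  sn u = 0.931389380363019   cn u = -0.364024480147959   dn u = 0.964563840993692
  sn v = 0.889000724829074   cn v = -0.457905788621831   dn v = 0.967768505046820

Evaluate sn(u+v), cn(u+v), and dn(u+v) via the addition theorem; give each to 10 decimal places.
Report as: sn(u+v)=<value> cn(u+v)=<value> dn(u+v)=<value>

sn(u+v)=-0.7670978476 cn(u+v)=-0.6415301179 dn(u+v)=0.9761030673

m = k² = 0.080250957796
D = 1 − m·sn²u·sn²v = 0.9449804520028015
sn(u+v) = (sn u·cn v·dn v + sn v·cn u·dn u)/D = -0.7248924707892784/0.9449804520028015 = -0.7670978476358254
cn(u+v) = (cn u·cn v − sn u·sn v·dn u·dn v)/D = -0.6062334207715986/0.9449804520028015 = -0.6415301178841754
dn(u+v) = (dn u·dn v − m·sn u·sn v·cn u·cn v)/D = 0.9223983177375769/0.9449804520028015 = 0.9761030672990497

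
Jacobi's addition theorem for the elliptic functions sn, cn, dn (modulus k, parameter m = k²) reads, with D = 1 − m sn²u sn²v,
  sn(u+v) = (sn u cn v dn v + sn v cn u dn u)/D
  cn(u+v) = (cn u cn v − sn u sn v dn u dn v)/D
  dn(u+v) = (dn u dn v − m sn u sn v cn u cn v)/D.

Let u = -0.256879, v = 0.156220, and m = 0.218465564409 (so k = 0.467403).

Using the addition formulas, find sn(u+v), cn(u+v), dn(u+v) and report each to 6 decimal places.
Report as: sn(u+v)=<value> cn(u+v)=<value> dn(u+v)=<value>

sn(u+v)=-0.100452 cn(u+v)=0.994942 dn(u+v)=0.998897

sn u = -0.2534744475340417, cn u = 0.967342082433775, dn u = 0.9929570692553638
sn v = 0.1554489338313936, cn v = 0.987843929459853, dn v = 0.9973569657071092
m = k² = 0.218465564409
D = 1 − m·sn²u·sn²v = 0.9996608226389444
sn(u+v) = (sn u·cn v·dn v + sn v·cn u·dn u)/D = -0.1004181627681261/0.9996608226389444 = -0.1004522338917296
cn(u+v) = (cn u·cn v − sn u·sn v·dn u·dn v)/D = 0.9946044203126413/0.9996608226389444 = 0.994941882074607
dn(u+v) = (dn u·dn v − m·sn u·sn v·cn u·cn v)/D = 0.9985583586556871/0.9996608226389444 = 0.9988971619590463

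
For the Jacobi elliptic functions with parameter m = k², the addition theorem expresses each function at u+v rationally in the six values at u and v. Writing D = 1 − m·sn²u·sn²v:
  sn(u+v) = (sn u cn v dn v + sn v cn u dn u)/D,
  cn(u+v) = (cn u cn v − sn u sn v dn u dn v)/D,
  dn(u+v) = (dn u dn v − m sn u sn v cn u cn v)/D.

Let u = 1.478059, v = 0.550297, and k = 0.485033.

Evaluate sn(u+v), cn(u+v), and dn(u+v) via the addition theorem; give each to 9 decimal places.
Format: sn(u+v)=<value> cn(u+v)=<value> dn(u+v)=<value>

sn(u+v)=0.952951715 cn(u+v)=-0.303122137 dn(u+v)=0.886768919

sn u = 0.9847286179417715, cn u = 0.1740963784990621, dn u = 0.8785633288600897
sn v = 0.5177030055929112, cn v = 0.8555603999718934, dn v = 0.967960361968747
m = k² = 0.235257011089
D = 1 − m·sn²u·sn²v = 0.9388583623846859
sn(u+v) = (sn u·cn v·dn v + sn v·cn u·dn u)/D = 0.8946866861858152/0.9388583623846859 = 0.9529517145837895
cn(u+v) = (cn u·cn v − sn u·sn v·dn u·dn v)/D = -0.2845887527319005/0.9388583623846859 = -0.3031221365585427
dn(u+v) = (dn u·dn v − m·sn u·sn v·cn u·cn v)/D = 0.8325504151784832/0.9388583623846859 = 0.8867689190772268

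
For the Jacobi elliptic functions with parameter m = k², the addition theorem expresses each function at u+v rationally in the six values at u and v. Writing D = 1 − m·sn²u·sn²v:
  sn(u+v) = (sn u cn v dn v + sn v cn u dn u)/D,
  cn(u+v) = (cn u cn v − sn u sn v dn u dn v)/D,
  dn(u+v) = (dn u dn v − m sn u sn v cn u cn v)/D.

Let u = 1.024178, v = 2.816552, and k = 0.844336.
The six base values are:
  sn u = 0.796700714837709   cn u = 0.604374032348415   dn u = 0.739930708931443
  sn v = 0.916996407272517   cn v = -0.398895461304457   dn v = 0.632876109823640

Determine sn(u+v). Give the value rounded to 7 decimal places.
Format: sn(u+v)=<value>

sn(u+v)=0.3372855

m = k² = 0.712903280896
D = 1 − m·sn²u·sn²v = 0.6194985681748269
sn(u+v) = (sn u·cn v·dn v + sn v·cn u·dn u)/D = 0.2089479053125565/0.6194985681748269 = 0.3372855338926141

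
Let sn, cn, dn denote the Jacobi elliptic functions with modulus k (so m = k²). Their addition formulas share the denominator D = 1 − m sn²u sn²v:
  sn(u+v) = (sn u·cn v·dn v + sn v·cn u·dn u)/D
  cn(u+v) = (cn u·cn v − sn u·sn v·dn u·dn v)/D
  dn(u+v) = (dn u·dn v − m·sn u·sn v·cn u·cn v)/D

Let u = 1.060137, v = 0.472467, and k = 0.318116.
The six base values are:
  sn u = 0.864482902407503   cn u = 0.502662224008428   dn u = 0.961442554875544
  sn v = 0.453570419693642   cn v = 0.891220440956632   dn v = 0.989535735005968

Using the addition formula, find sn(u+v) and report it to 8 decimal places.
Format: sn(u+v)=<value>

sn(u+v)=0.99709814

m = k² = 0.101197789456
D = 1 − m·sn²u·sn²v = 0.9844413006131263
sn(u+v) = (sn u·cn v·dn v + sn v·cn u·dn u)/D = 0.9815845938574916/0.9844413006131263 = 0.9970981441413972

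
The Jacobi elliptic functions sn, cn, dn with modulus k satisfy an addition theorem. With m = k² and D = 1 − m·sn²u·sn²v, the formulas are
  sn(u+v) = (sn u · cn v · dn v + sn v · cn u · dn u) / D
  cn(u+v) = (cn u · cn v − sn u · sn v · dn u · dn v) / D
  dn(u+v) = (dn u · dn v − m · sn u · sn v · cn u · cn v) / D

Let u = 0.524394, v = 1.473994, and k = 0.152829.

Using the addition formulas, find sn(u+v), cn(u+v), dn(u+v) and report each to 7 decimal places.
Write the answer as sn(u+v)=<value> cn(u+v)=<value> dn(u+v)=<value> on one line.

sn(u+v)=0.9156577 cn(u+v)=-0.4019590 dn(u+v)=0.9901601

sn u = 0.5002286857987448, cn u = 0.8658933317124348, dn u = 0.9970734584883519
sn v = 0.9945077279843613, cn v = 0.1046631691636731, dn v = 0.9883820895473627
m = k² = 0.023356703241
D = 1 − m·sn²u·sn²v = 0.9942195046911887
sn(u+v) = (sn u·cn v·dn v + sn v·cn u·dn u)/D = 0.9103647128595415/0.9942195046911887 = 0.9156576677122292
cn(u+v) = (cn u·cn v − sn u·sn v·dn u·dn v)/D = -0.3996354752628413/0.9942195046911887 = -0.4019589973614235
dn(u+v) = (dn u·dn v − m·sn u·sn v·cn u·cn v)/D = 0.9844365041971299/0.9942195046911887 = 0.9901601201264931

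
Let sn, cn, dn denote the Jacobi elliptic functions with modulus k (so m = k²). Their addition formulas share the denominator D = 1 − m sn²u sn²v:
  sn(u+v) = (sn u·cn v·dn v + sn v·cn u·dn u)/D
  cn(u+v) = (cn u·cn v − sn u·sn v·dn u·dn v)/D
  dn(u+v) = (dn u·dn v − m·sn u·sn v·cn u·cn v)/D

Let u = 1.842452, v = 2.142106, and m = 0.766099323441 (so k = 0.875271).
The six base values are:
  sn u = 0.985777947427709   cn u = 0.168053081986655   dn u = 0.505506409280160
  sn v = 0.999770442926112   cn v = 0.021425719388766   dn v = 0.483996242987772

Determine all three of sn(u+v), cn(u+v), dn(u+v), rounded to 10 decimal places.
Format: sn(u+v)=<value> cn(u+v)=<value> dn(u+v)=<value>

sn(u+v)=0.3718753239 cn(u+v)=-0.9282826851 dn(u+v)=0.9455449021

m = k² = 0.766099323441
D = 1 − m·sn²u·sn²v = 0.2558784842125865
sn(u+v) = (sn u·cn v·dn v + sn v·cn u·dn u)/D = 0.09515489419349652/0.2558784842125865 = 0.3718753238917925
cn(u+v) = (cn u·cn v − sn u·sn v·dn u·dn v)/D = -0.2375275663874729/0.2558784842125865 = -0.9282826851128779
dn(u+v) = (dn u·dn v − m·sn u·sn v·cn u·cn v)/D = 0.2419445963117569/0.2558784842125865 = 0.9455449021291951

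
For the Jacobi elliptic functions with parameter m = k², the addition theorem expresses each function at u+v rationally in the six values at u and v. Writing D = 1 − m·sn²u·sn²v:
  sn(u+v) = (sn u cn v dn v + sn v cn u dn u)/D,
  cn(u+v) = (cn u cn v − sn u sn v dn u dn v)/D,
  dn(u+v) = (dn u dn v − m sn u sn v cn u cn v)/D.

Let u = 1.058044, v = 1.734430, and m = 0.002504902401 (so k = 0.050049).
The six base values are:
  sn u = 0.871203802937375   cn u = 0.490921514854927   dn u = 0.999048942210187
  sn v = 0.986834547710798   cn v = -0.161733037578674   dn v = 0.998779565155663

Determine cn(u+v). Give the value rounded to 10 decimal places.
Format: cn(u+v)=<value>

m = k² = 0.002504902401
D = 1 − m·sn²u·sn²v = 0.9981485200032599
cn(u+v) = (cn u·cn v − sn u·sn v·dn u·dn v)/D = -0.9372663304707472/0.9981485200032599 = -0.9390048792214671

cn(u+v)=-0.9390048792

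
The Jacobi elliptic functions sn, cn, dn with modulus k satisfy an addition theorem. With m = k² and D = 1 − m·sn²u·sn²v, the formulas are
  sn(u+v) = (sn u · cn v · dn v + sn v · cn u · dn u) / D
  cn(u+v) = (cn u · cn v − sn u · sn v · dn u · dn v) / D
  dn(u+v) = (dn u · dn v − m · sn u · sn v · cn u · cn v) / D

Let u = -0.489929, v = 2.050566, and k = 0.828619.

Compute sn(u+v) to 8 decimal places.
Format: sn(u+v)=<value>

sn(u+v)=0.95963603

sn u = -0.4592831978616677, cn u = 0.8882898987166071, dn u = 0.9247517927895495
sn v = 0.9999952265132959, cn v = 0.003089814010899245, dn v = 0.5598188169984005
m = k² = 0.686609447161
D = 1 − m·sn²u·sn²v = 0.8551672609916944
sn(u+v) = (sn u·cn v·dn v + sn v·cn u·dn u)/D = 0.8206493164927593/0.8551672609916944 = 0.9596360313666518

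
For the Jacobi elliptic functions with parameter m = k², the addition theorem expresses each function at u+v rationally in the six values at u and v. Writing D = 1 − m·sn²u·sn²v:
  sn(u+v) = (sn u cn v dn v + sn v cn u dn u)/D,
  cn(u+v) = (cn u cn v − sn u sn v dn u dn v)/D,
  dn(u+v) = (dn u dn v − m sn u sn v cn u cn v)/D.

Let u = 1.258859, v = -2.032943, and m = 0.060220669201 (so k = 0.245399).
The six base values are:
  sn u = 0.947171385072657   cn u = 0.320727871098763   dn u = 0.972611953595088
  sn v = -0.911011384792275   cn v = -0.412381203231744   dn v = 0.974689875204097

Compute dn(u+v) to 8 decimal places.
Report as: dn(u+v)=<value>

dn(u+v)=0.98530160

m = k² = 0.060220669201
D = 1 − m·sn²u·sn²v = 0.9551615775691448
dn(u+v) = (dn u·dn v − m·sn u·sn v·cn u·cn v)/D = 0.9411222267140529/0.9551615775691448 = 0.9853015958924755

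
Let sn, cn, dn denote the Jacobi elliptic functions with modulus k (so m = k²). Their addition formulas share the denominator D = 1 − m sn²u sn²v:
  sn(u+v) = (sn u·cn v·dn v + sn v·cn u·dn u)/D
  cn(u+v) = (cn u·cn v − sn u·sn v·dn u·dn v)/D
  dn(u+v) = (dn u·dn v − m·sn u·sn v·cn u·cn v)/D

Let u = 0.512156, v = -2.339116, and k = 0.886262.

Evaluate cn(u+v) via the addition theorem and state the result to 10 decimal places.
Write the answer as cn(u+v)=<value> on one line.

sn u = 0.4755635617774191, cn u = 0.8796813620337622, dn u = 0.9068405264066127
sn v = -0.9986081073513809, cn v = -0.05274322640958617, dn v = 0.465537000203106
m = k² = 0.785460332644
D = 1 − m·sn²u·sn²v = 0.8228539085224323
cn(u+v) = (cn u·cn v − sn u·sn v·dn u·dn v)/D = 0.1540909511146886/0.8228539085224323 = 0.1872640447092047

cn(u+v)=0.1872640447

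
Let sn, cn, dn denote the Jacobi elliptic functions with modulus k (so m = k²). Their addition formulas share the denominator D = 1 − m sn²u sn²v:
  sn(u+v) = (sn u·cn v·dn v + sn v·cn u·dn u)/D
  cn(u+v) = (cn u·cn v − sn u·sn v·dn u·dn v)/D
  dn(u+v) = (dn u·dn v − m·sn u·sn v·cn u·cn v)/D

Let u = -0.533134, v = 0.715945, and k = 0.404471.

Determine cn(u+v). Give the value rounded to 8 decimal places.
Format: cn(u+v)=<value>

cn(u+v)=0.98336661

sn u = -0.5048756075225902, cn u = 0.8631921112525852, dn u = 0.978927617268749
sn v = 0.6495090965139215, cn v = 0.7603538212869516, dn v = 0.964875494648082
m = k² = 0.163596789841
D = 1 − m·sn²u·sn²v = 0.9824080480255076
cn(u+v) = (cn u·cn v − sn u·sn v·dn u·dn v)/D = 0.9660672766625661/0.9824080480255076 = 0.9833666149256575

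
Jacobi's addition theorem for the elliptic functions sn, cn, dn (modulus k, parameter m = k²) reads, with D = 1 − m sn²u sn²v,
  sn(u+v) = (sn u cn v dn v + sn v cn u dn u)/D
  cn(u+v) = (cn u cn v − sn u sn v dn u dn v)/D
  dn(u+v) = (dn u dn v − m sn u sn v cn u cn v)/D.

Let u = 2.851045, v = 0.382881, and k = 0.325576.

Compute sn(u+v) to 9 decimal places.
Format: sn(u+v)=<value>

sn u = 0.3692727361770343, cn u = -0.929321067401534, dn u = 0.9927465069619669
sn v = 0.3727016226398103, cn v = 0.9279512382025537, dn v = 0.9926106730783787
m = k² = 0.105999731776
D = 1 − m·sn²u·sn²v = 0.9979921936556705
sn(u+v) = (sn u·cn v·dn v + sn v·cn u·dn u)/D = -0.003712140175084853/0.9979921936556705 = -0.003719608428485989

sn(u+v)=-0.003719608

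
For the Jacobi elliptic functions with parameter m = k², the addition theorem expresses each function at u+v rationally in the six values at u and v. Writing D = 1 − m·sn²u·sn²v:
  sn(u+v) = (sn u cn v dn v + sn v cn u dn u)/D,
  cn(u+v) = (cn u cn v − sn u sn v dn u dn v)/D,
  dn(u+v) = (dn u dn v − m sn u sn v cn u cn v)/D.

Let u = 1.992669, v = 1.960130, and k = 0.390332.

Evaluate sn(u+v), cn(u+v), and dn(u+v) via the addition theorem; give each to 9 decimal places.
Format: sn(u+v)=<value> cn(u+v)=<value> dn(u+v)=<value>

sn(u+v)=-0.623174868 cn(u+v)=-0.782082530 dn(u+v)=0.969964858

sn u = 0.9463429358448932, cn u = -0.3231641189495956, dn u = 0.9292752856683652
sn v = 0.9556735157074837, cn v = -0.2944284826155546, dn v = 0.9278192996870653
m = k² = 0.152359070224
D = 1 − m·sn²u·sn²v = 0.8753809304572902
sn(u+v) = (sn u·cn v·dn v + sn v·cn u·dn u)/D = -0.5455153954916931/0.8753809304572902 = -0.6231748676621517
cn(u+v) = (cn u·cn v − sn u·sn v·dn u·dn v)/D = -0.684620133132099/0.8753809304572902 = -0.7820825303727604
dn(u+v) = (dn u·dn v − m·sn u·sn v·cn u·cn v)/D = 0.8490887395670377/0.8753809304572902 = 0.9699648576117397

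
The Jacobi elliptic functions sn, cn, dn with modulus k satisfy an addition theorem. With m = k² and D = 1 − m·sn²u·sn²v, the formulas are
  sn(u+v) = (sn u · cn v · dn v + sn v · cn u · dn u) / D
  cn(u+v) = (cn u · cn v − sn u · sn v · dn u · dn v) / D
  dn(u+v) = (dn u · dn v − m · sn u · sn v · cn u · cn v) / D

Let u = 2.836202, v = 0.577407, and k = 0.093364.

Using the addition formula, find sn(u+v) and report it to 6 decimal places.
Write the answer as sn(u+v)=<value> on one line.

sn u = 0.3071789456955188, cn u = -0.9516517720896597, dn u = 0.9995886598276187
sn v = 0.5456339576805537, cn v = 0.8380236179403631, dn v = 0.9987015843992246
m = k² = 0.008716836496
D = 1 − m·sn²u·sn²v = 0.9997551249302666
sn(u+v) = (sn u·cn v·dn v + sn v·cn u·dn u)/D = -0.2619509637922936/0.9997551249302666 = -0.2620151247642415

sn(u+v)=-0.262015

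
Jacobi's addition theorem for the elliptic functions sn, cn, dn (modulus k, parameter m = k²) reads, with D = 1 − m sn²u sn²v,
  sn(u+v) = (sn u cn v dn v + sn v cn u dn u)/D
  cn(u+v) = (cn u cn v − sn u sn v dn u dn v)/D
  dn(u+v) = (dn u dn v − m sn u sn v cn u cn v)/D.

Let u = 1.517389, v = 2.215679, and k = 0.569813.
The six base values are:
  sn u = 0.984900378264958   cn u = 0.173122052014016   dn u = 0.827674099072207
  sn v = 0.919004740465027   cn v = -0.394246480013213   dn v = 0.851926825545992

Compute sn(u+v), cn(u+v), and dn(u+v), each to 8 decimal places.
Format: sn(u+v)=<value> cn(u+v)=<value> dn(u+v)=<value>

sn(u+v)=-0.27127418 cn(u+v)=-0.96250211 dn(u+v)=0.98798097

m = k² = 0.324686854969
D = 1 − m·sn²u·sn²v = 0.7339980513573663
sn(u+v) = (sn u·cn v·dn v + sn v·cn u·dn u)/D = -0.1991147170774805/0.7339980513573663 = -0.2712741766946957
cn(u+v) = (cn u·cn v − sn u·sn v·dn u·dn v)/D = -0.7064746767150014/0.7339980513573663 = -0.9625021148333208
dn(u+v) = (dn u·dn v − m·sn u·sn v·cn u·cn v)/D = 0.7251761073169171/0.7339980513573663 = 0.9879809707612507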